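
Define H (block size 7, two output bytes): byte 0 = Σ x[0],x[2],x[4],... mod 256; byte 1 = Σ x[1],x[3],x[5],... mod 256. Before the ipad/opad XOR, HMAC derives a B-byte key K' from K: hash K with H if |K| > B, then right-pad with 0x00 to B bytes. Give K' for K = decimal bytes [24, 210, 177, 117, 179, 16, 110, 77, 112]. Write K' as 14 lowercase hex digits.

5aa40000000000

|K| = 9 > B = 7, so first hash the key.
H(K): even-index sum = 602 mod 256 = 90; odd-index sum = 420 mod 256 = 164 → 5a a4.
Zero-pad H(K) = 5a a4 to 7 bytes: K' = 5a a4 00 00 00 00 00.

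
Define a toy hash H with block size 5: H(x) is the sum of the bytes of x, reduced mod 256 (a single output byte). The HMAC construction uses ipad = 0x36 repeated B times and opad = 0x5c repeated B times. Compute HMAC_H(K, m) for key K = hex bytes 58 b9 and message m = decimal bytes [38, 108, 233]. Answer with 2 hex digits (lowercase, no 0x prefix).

17

Key hex bytes 58 b9 is 2 bytes ≤ B = 5; zero-pad to 5 bytes: K' = 58 b9 00 00 00.
K' ⊕ ipad = 6e 8f 36 36 36.  K' ⊕ opad = 04 e5 5c 5c 5c.
Inner input = (K'⊕ipad) ∥ m = 6e 8f 36 36 36 ∥ 26 6c e9.
Inner hash: sum = 110+143+54+54+54+38+108+233 = 794; mod 256 = 26 → 1a.
Outer input = (K'⊕opad) ∥ inner = 04 e5 5c 5c 5c ∥ 1a.
Outer hash (tag): sum = 4+229+92+92+92+26 = 535; mod 256 = 23 → 17.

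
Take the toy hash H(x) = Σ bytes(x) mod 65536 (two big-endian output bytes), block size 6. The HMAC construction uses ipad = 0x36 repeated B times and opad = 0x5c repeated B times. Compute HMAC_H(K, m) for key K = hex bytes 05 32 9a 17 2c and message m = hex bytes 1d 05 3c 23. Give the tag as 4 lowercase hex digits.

Key hex bytes 05 32 9a 17 2c is 5 bytes ≤ B = 6; zero-pad to 6 bytes: K' = 05 32 9a 17 2c 00.
K' ⊕ ipad = 33 04 ac 21 1a 36.  K' ⊕ opad = 59 6e c6 4b 70 5c.
Inner input = (K'⊕ipad) ∥ m = 33 04 ac 21 1a 36 ∥ 1d 05 3c 23.
Inner hash: sum = 51+4+172+33+26+54+29+5+60+35 = 469 → 01 d5.
Outer input = (K'⊕opad) ∥ inner = 59 6e c6 4b 70 5c ∥ 01 d5.
Outer hash (tag): sum = 89+110+198+75+112+92+1+213 = 890 → 03 7a.

037a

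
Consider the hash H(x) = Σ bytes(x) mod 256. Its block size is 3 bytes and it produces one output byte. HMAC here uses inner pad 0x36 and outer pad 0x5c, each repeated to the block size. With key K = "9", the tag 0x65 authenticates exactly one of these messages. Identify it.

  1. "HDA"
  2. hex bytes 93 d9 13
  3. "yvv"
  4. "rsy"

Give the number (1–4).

Key "9" = 39 is 1 byte ≤ B = 3; zero-pad to 3 bytes: K' = 39 00 00.
K' ⊕ ipad = 0f 36 36; K' ⊕ opad = 65 5c 5c.
m1: inner = H(0f 36 36 48 44 41) = 48; tag = H(65 5c 5c 48) = 65 ← matches
m2: inner = H(0f 36 36 93 d9 13) = fa; tag = H(65 5c 5c fa) = 17
m3: inner = H(0f 36 36 79 76 76) = e0; tag = H(65 5c 5c e0) = fd
m4: inner = H(0f 36 36 72 73 79) = d9; tag = H(65 5c 5c d9) = f6

1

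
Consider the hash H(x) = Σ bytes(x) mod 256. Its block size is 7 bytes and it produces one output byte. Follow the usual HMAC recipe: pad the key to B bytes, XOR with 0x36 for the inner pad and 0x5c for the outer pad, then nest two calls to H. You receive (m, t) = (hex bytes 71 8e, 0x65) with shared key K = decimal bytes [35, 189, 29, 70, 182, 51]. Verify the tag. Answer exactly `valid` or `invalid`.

Key decimal bytes [35, 189, 29, 70, 182, 51] = 23 bd 1d 46 b6 33 is 6 bytes ≤ B = 7; zero-pad to 7 bytes: K' = 23 bd 1d 46 b6 33 00.
K' ⊕ ipad = 15 8b 2b 70 80 05 36; K' ⊕ opad = 7f e1 41 1a ea 6f 5c.
Inner hash: sum = 21+139+43+112+128+5+54+113+142 = 757; mod 256 = 245 → f5.
Outer hash (recomputed tag): sum = 127+225+65+26+234+111+92+245 = 1125; mod 256 = 101 → 65.
Recomputed tag = 65; claimed = 65 → match.

valid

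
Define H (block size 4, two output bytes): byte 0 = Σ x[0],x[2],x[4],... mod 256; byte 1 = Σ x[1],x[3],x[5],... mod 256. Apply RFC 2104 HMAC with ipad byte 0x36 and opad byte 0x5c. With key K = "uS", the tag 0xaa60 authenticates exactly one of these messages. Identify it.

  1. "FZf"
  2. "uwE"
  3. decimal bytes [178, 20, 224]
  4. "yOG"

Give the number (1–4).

1

Key "uS" = 75 53 is 2 bytes ≤ B = 4; zero-pad to 4 bytes: K' = 75 53 00 00.
K' ⊕ ipad = 43 65 36 36; K' ⊕ opad = 29 0f 5c 5c.
m1: inner = H(43 65 36 36 46 5a 66) = 25 f5; tag = H(29 0f 5c 5c 25 f5) = aa60 ← matches
m2: inner = H(43 65 36 36 75 77 45) = 33 12; tag = H(29 0f 5c 5c 33 12) = b87d
m3: inner = H(43 65 36 36 b2 14 e0) = 0b af; tag = H(29 0f 5c 5c 0b af) = 901a
m4: inner = H(43 65 36 36 79 4f 47) = 39 ea; tag = H(29 0f 5c 5c 39 ea) = be55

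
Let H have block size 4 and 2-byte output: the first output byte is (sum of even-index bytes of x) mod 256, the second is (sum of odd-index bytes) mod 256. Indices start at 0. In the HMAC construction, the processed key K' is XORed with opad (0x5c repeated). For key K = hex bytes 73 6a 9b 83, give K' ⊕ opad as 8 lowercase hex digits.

Key hex bytes 73 6a 9b 83 is exactly B = 4 bytes: K' = 73 6a 9b 83.
XOR each byte with 0x5c: 73⊕5c=2f, 6a⊕5c=36, 9b⊕5c=c7, 83⊕5c=df.

2f36c7df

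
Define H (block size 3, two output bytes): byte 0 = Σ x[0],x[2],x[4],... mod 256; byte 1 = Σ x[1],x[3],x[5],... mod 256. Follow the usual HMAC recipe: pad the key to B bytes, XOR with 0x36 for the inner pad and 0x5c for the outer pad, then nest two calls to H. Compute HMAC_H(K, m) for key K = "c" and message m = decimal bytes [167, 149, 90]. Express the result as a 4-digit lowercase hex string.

d27c

Key "c" = 63 is 1 byte ≤ B = 3; zero-pad to 3 bytes: K' = 63 00 00.
K' ⊕ ipad = 55 36 36.  K' ⊕ opad = 3f 5c 5c.
Inner input = (K'⊕ipad) ∥ m = 55 36 36 ∥ a7 95 5a.
Inner hash: even-index sum = 288 mod 256 = 32; odd-index sum = 311 mod 256 = 55 → 20 37.
Outer input = (K'⊕opad) ∥ inner = 3f 5c 5c ∥ 20 37.
Outer hash (tag): even-index sum = 210 mod 256 = 210; odd-index sum = 124 mod 256 = 124 → d2 7c.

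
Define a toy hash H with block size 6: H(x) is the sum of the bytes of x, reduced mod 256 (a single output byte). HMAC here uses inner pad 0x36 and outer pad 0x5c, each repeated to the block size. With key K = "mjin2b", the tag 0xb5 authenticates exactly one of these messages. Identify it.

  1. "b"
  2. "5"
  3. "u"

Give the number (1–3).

Key "mjin2b" = 6d 6a 69 6e 32 62 is exactly B = 6 bytes: K' = 6d 6a 69 6e 32 62.
K' ⊕ ipad = 5b 5c 5f 58 04 54; K' ⊕ opad = 31 36 35 32 6e 3e.
m1: inner = H(5b 5c 5f 58 04 54 62) = 28; tag = H(31 36 35 32 6e 3e 28) = a2
m2: inner = H(5b 5c 5f 58 04 54 35) = fb; tag = H(31 36 35 32 6e 3e fb) = 75
m3: inner = H(5b 5c 5f 58 04 54 75) = 3b; tag = H(31 36 35 32 6e 3e 3b) = b5 ← matches

3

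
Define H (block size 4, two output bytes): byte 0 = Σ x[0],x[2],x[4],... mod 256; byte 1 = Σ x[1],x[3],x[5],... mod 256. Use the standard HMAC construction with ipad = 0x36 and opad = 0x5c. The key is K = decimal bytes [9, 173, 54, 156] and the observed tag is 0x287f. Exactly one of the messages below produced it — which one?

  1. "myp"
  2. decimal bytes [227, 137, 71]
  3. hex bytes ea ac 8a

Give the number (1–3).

Key decimal bytes [9, 173, 54, 156] = 09 ad 36 9c is exactly B = 4 bytes: K' = 09 ad 36 9c.
K' ⊕ ipad = 3f 9b 00 aa; K' ⊕ opad = 55 f1 6a c0.
m1: inner = H(3f 9b 00 aa 6d 79 70) = 1c be; tag = H(55 f1 6a c0 1c be) = db6f
m2: inner = H(3f 9b 00 aa e3 89 47) = 69 ce; tag = H(55 f1 6a c0 69 ce) = 287f ← matches
m3: inner = H(3f 9b 00 aa ea ac 8a) = b3 f1; tag = H(55 f1 6a c0 b3 f1) = 72a2

2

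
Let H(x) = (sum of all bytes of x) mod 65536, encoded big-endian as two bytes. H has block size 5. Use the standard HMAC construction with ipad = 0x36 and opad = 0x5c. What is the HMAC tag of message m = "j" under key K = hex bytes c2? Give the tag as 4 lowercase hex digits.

Key hex bytes c2 is 1 byte ≤ B = 5; zero-pad to 5 bytes: K' = c2 00 00 00 00.
K' ⊕ ipad = f4 36 36 36 36.  K' ⊕ opad = 9e 5c 5c 5c 5c.
Inner input = (K'⊕ipad) ∥ m = f4 36 36 36 36 ∥ 6a.
Inner hash: sum = 244+54+54+54+54+106 = 566 → 02 36.
Outer input = (K'⊕opad) ∥ inner = 9e 5c 5c 5c 5c ∥ 02 36.
Outer hash (tag): sum = 158+92+92+92+92+2+54 = 582 → 02 46.

0246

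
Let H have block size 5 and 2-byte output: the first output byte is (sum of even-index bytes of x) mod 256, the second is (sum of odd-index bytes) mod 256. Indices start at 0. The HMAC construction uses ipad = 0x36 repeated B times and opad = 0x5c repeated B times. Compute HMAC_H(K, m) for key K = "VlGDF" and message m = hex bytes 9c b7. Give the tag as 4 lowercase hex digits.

Key "VlGDF" = 56 6c 47 44 46 is exactly B = 5 bytes: K' = 56 6c 47 44 46.
K' ⊕ ipad = 60 5a 71 72 70.  K' ⊕ opad = 0a 30 1b 18 1a.
Inner input = (K'⊕ipad) ∥ m = 60 5a 71 72 70 ∥ 9c b7.
Inner hash: even-index sum = 504 mod 256 = 248; odd-index sum = 360 mod 256 = 104 → f8 68.
Outer input = (K'⊕opad) ∥ inner = 0a 30 1b 18 1a ∥ f8 68.
Outer hash (tag): even-index sum = 167 mod 256 = 167; odd-index sum = 320 mod 256 = 64 → a7 40.

a740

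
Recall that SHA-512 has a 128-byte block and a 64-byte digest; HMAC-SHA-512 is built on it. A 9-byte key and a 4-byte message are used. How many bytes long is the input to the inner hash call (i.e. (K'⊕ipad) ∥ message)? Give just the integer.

132

Key is 9 ≤ 128 bytes, zero-padded: |K'| = 128.
Inner input = (K'⊕ipad) ∥ m → 128 + 4 = 132 bytes.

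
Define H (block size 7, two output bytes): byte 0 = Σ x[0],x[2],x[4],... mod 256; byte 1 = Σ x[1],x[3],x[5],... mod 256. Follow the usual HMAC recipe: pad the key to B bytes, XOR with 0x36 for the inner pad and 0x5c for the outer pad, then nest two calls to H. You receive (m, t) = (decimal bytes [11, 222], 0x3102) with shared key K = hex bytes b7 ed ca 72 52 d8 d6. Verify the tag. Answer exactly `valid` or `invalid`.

valid

Key hex bytes b7 ed ca 72 52 d8 d6 is exactly B = 7 bytes: K' = b7 ed ca 72 52 d8 d6.
K' ⊕ ipad = 81 db fc 44 64 ee e0; K' ⊕ opad = eb b1 96 2e 0e 84 8a.
Inner hash: even-index sum = 927 mod 256 = 159; odd-index sum = 536 mod 256 = 24 → 9f 18.
Outer hash (recomputed tag): even-index sum = 561 mod 256 = 49; odd-index sum = 514 mod 256 = 2 → 31 02.
Recomputed tag = 3102; claimed = 3102 → match.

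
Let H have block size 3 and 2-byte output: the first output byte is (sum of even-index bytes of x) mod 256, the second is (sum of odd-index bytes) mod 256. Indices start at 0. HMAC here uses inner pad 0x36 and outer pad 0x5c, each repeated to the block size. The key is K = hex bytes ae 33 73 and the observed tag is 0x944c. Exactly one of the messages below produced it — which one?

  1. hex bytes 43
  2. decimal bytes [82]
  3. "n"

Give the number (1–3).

3

Key hex bytes ae 33 73 is exactly B = 3 bytes: K' = ae 33 73.
K' ⊕ ipad = 98 05 45; K' ⊕ opad = f2 6f 2f.
m1: inner = H(98 05 45 43) = dd 48; tag = H(f2 6f 2f dd 48) = 694c
m2: inner = H(98 05 45 52) = dd 57; tag = H(f2 6f 2f dd 57) = 784c
m3: inner = H(98 05 45 6e) = dd 73; tag = H(f2 6f 2f dd 73) = 944c ← matches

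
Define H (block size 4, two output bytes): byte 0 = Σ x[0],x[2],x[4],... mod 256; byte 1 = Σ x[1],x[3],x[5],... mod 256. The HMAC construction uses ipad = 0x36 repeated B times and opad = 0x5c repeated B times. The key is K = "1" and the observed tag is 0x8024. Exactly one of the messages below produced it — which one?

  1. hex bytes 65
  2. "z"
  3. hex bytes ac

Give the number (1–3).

2

Key "1" = 31 is 1 byte ≤ B = 4; zero-pad to 4 bytes: K' = 31 00 00 00.
K' ⊕ ipad = 07 36 36 36; K' ⊕ opad = 6d 5c 5c 5c.
m1: inner = H(07 36 36 36 65) = a2 6c; tag = H(6d 5c 5c 5c a2 6c) = 6b24
m2: inner = H(07 36 36 36 7a) = b7 6c; tag = H(6d 5c 5c 5c b7 6c) = 8024 ← matches
m3: inner = H(07 36 36 36 ac) = e9 6c; tag = H(6d 5c 5c 5c e9 6c) = b224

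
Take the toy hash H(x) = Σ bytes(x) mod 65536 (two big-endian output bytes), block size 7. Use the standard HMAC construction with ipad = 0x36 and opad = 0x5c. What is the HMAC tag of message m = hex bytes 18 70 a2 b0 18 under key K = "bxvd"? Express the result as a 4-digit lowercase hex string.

Key "bxvd" = 62 78 76 64 is 4 bytes ≤ B = 7; zero-pad to 7 bytes: K' = 62 78 76 64 00 00 00.
K' ⊕ ipad = 54 4e 40 52 36 36 36.  K' ⊕ opad = 3e 24 2a 38 5c 5c 5c.
Inner input = (K'⊕ipad) ∥ m = 54 4e 40 52 36 36 36 ∥ 18 70 a2 b0 18.
Inner hash: sum = 84+78+64+82+54+54+54+24+112+162+176+24 = 968 → 03 c8.
Outer input = (K'⊕opad) ∥ inner = 3e 24 2a 38 5c 5c 5c ∥ 03 c8.
Outer hash (tag): sum = 62+36+42+56+92+92+92+3+200 = 675 → 02 a3.

02a3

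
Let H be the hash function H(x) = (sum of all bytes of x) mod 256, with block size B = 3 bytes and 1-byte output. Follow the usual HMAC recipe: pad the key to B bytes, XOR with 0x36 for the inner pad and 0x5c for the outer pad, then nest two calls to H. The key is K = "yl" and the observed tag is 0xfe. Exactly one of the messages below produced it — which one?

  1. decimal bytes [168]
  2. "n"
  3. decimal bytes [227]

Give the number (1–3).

2

Key "yl" = 79 6c is 2 bytes ≤ B = 3; zero-pad to 3 bytes: K' = 79 6c 00.
K' ⊕ ipad = 4f 5a 36; K' ⊕ opad = 25 30 5c.
m1: inner = H(4f 5a 36 a8) = 87; tag = H(25 30 5c 87) = 38
m2: inner = H(4f 5a 36 6e) = 4d; tag = H(25 30 5c 4d) = fe ← matches
m3: inner = H(4f 5a 36 e3) = c2; tag = H(25 30 5c c2) = 73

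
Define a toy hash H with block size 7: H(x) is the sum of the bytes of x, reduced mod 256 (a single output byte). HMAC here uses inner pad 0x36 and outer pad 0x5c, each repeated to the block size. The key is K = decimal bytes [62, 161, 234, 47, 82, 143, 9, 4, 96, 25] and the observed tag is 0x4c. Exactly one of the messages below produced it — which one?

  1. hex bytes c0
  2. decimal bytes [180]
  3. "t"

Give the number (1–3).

Key decimal bytes [62, 161, 234, 47, 82, 143, 9, 4, 96, 25] = 3e a1 ea 2f 52 8f 09 04 60 19 is 10 bytes > B = 7, so hash it first: H(key) = 5f, then zero-pad to 7 bytes: K' = 5f 00 00 00 00 00 00.
K' ⊕ ipad = 69 36 36 36 36 36 36; K' ⊕ opad = 03 5c 5c 5c 5c 5c 5c.
m1: inner = H(69 36 36 36 36 36 36 c0) = 6d; tag = H(03 5c 5c 5c 5c 5c 5c 6d) = 98
m2: inner = H(69 36 36 36 36 36 36 b4) = 61; tag = H(03 5c 5c 5c 5c 5c 5c 61) = 8c
m3: inner = H(69 36 36 36 36 36 36 74) = 21; tag = H(03 5c 5c 5c 5c 5c 5c 21) = 4c ← matches

3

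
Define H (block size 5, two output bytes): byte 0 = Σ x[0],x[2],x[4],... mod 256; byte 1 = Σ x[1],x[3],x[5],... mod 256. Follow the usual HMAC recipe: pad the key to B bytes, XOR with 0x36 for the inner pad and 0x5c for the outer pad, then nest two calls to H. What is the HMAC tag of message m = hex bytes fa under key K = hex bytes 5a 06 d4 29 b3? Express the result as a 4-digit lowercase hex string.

c6a2

Key hex bytes 5a 06 d4 29 b3 is exactly B = 5 bytes: K' = 5a 06 d4 29 b3.
K' ⊕ ipad = 6c 30 e2 1f 85.  K' ⊕ opad = 06 5a 88 75 ef.
Inner input = (K'⊕ipad) ∥ m = 6c 30 e2 1f 85 ∥ fa.
Inner hash: even-index sum = 467 mod 256 = 211; odd-index sum = 329 mod 256 = 73 → d3 49.
Outer input = (K'⊕opad) ∥ inner = 06 5a 88 75 ef ∥ d3 49.
Outer hash (tag): even-index sum = 454 mod 256 = 198; odd-index sum = 418 mod 256 = 162 → c6 a2.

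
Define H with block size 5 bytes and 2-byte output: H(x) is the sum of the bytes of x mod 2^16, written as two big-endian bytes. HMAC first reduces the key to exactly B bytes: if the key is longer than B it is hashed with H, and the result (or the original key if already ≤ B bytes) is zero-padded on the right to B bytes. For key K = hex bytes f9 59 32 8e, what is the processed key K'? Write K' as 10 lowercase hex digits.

Key hex bytes f9 59 32 8e is 4 bytes ≤ B = 5; zero-pad to 5 bytes: K' = f9 59 32 8e 00.

f959328e00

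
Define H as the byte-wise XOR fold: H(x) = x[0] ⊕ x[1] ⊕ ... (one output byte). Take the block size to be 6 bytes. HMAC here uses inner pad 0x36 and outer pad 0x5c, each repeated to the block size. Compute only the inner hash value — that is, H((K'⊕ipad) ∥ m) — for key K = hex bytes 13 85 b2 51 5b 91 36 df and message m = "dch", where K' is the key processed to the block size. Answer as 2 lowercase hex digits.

39

Key hex bytes 13 85 b2 51 5b 91 36 df is 8 bytes > B = 6, so hash it first: H(key) = 56, then zero-pad to 6 bytes: K' = 56 00 00 00 00 00.
K' ⊕ ipad = 60 36 36 36 36 36.
Inner input = 60 36 36 36 36 36 ∥ 64 63 68.
Inner hash: XOR 60⊕36⊕36⊕36⊕36⊕36⊕64⊕63⊕68 = 39.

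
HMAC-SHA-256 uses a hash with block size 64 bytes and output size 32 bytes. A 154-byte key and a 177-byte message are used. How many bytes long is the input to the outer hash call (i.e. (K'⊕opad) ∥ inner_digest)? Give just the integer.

96

Key is 154 > 64 bytes, so it is hashed to 32 bytes then zero-padded to 64: |K'| = 64.
Outer input = (K'⊕opad) ∥ H(inner) → 64 + 32 = 96 bytes.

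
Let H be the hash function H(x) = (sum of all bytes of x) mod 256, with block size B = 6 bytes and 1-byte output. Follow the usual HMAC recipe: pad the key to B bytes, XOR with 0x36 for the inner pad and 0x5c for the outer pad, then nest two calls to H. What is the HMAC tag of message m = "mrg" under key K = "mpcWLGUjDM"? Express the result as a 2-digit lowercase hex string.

Key "mpcWLGUjDM" = 6d 70 63 57 4c 47 55 6a 44 4d is 10 bytes > B = 6, so hash it first: H(key) = 7a, then zero-pad to 6 bytes: K' = 7a 00 00 00 00 00.
K' ⊕ ipad = 4c 36 36 36 36 36.  K' ⊕ opad = 26 5c 5c 5c 5c 5c.
Inner input = (K'⊕ipad) ∥ m = 4c 36 36 36 36 36 ∥ 6d 72 67.
Inner hash: sum = 76+54+54+54+54+54+109+114+103 = 672; mod 256 = 160 → a0.
Outer input = (K'⊕opad) ∥ inner = 26 5c 5c 5c 5c 5c ∥ a0.
Outer hash (tag): sum = 38+92+92+92+92+92+160 = 658; mod 256 = 146 → 92.

92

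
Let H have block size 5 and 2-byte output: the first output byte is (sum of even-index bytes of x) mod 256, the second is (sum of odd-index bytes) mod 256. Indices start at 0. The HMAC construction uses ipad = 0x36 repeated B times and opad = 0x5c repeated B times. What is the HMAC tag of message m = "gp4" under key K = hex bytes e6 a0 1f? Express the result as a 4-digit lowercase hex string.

c0f7

Key hex bytes e6 a0 1f is 3 bytes ≤ B = 5; zero-pad to 5 bytes: K' = e6 a0 1f 00 00.
K' ⊕ ipad = d0 96 29 36 36.  K' ⊕ opad = ba fc 43 5c 5c.
Inner input = (K'⊕ipad) ∥ m = d0 96 29 36 36 ∥ 67 70 34.
Inner hash: even-index sum = 415 mod 256 = 159; odd-index sum = 359 mod 256 = 103 → 9f 67.
Outer input = (K'⊕opad) ∥ inner = ba fc 43 5c 5c ∥ 9f 67.
Outer hash (tag): even-index sum = 448 mod 256 = 192; odd-index sum = 503 mod 256 = 247 → c0 f7.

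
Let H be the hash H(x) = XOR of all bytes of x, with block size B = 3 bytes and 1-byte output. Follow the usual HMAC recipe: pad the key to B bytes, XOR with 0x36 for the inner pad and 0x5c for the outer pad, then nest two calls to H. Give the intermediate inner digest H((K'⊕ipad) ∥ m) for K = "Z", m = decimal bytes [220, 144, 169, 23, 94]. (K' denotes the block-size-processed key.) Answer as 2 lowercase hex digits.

c0

Key "Z" = 5a is 1 byte ≤ B = 3; zero-pad to 3 bytes: K' = 5a 00 00.
K' ⊕ ipad = 6c 36 36.
Inner input = 6c 36 36 ∥ dc 90 a9 17 5e.
Inner hash: XOR 6c⊕36⊕36⊕dc⊕90⊕a9⊕17⊕5e = c0.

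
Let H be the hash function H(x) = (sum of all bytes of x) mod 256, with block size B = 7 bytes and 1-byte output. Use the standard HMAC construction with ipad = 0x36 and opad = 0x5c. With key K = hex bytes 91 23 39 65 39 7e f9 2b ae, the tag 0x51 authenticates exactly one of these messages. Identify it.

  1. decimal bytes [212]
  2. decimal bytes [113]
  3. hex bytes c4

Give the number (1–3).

2

Key hex bytes 91 23 39 65 39 7e f9 2b ae is 9 bytes > B = 7, so hash it first: H(key) = db, then zero-pad to 7 bytes: K' = db 00 00 00 00 00 00.
K' ⊕ ipad = ed 36 36 36 36 36 36; K' ⊕ opad = 87 5c 5c 5c 5c 5c 5c.
m1: inner = H(ed 36 36 36 36 36 36 d4) = 05; tag = H(87 5c 5c 5c 5c 5c 5c 05) = b4
m2: inner = H(ed 36 36 36 36 36 36 71) = a2; tag = H(87 5c 5c 5c 5c 5c 5c a2) = 51 ← matches
m3: inner = H(ed 36 36 36 36 36 36 c4) = f5; tag = H(87 5c 5c 5c 5c 5c 5c f5) = a4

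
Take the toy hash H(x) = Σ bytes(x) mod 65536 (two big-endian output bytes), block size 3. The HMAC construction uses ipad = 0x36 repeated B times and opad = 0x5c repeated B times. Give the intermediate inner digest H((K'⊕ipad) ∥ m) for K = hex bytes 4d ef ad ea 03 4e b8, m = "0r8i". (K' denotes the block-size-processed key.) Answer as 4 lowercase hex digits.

Key hex bytes 4d ef ad ea 03 4e b8 is 7 bytes > B = 3, so hash it first: H(key) = 03 dc, then zero-pad to 3 bytes: K' = 03 dc 00.
K' ⊕ ipad = 35 ea 36.
Inner input = 35 ea 36 ∥ 30 72 38 69.
Inner hash: sum = 53+234+54+48+114+56+105 = 664 → 02 98.

0298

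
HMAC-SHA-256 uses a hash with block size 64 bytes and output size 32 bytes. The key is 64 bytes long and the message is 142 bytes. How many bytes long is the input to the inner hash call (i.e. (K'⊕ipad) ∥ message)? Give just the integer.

206

Key is 64 ≤ 64 bytes, zero-padded: |K'| = 64.
Inner input = (K'⊕ipad) ∥ m → 64 + 142 = 206 bytes.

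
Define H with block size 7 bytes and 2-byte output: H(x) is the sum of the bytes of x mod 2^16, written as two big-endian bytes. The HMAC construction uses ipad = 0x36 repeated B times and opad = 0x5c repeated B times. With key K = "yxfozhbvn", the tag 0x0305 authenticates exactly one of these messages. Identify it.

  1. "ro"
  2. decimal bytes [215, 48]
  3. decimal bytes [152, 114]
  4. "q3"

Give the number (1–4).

Key "yxfozhbvn" = 79 78 66 6f 7a 68 62 76 6e is 9 bytes > B = 7, so hash it first: H(key) = 03 ee, then zero-pad to 7 bytes: K' = 03 ee 00 00 00 00 00.
K' ⊕ ipad = 35 d8 36 36 36 36 36; K' ⊕ opad = 5f b2 5c 5c 5c 5c 5c.
m1: inner = H(35 d8 36 36 36 36 36 72 6f) = 02 fc; tag = H(5f b2 5c 5c 5c 5c 5c 02 fc) = 03db
m2: inner = H(35 d8 36 36 36 36 36 d7 30) = 03 22; tag = H(5f b2 5c 5c 5c 5c 5c 03 22) = 0302
m3: inner = H(35 d8 36 36 36 36 36 98 72) = 03 25; tag = H(5f b2 5c 5c 5c 5c 5c 03 25) = 0305 ← matches
m4: inner = H(35 d8 36 36 36 36 36 71 33) = 02 bf; tag = H(5f b2 5c 5c 5c 5c 5c 02 bf) = 039e

3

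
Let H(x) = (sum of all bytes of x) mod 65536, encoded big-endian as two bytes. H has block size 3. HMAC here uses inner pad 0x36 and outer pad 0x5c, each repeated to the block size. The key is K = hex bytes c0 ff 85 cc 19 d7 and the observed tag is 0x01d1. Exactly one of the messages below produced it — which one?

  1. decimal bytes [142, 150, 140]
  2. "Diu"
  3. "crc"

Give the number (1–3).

2

Key hex bytes c0 ff 85 cc 19 d7 is 6 bytes > B = 3, so hash it first: H(key) = 04 00, then zero-pad to 3 bytes: K' = 04 00 00.
K' ⊕ ipad = 32 36 36; K' ⊕ opad = 58 5c 5c.
m1: inner = H(32 36 36 8e 96 8c) = 02 4e; tag = H(58 5c 5c 02 4e) = 0160
m2: inner = H(32 36 36 44 69 75) = 01 c0; tag = H(58 5c 5c 01 c0) = 01d1 ← matches
m3: inner = H(32 36 36 63 72 63) = 01 d6; tag = H(58 5c 5c 01 d6) = 01e7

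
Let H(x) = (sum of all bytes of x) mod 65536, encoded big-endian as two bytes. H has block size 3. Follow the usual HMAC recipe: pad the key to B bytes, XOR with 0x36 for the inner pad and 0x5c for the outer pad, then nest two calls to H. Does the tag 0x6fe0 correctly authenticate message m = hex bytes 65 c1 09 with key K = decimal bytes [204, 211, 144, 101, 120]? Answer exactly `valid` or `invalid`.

invalid

Key decimal bytes [204, 211, 144, 101, 120] = cc d3 90 65 78 is 5 bytes > B = 3, so hash it first: H(key) = 03 0c, then zero-pad to 3 bytes: K' = 03 0c 00.
K' ⊕ ipad = 35 3a 36; K' ⊕ opad = 5f 50 5c.
Inner hash: sum = 53+58+54+101+193+9 = 468 → 01 d4.
Outer hash (recomputed tag): sum = 95+80+92+1+212 = 480 → 01 e0.
Recomputed tag = 01e0; claimed = 6fe0 → mismatch.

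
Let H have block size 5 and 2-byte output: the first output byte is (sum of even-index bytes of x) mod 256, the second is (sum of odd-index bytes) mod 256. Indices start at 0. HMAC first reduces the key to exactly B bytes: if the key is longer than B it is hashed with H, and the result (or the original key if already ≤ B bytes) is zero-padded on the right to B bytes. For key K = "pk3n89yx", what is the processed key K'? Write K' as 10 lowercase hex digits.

548a000000

|K| = 8 > B = 5, so first hash the key.
H(K): even-index sum = 340 mod 256 = 84; odd-index sum = 394 mod 256 = 138 → 54 8a.
Zero-pad H(K) = 54 8a to 5 bytes: K' = 54 8a 00 00 00.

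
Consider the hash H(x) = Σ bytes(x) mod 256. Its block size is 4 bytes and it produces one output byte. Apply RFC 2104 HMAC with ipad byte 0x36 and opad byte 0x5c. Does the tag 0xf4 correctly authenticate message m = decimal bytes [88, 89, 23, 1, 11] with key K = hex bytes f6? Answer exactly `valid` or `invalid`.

valid

Key hex bytes f6 is 1 byte ≤ B = 4; zero-pad to 4 bytes: K' = f6 00 00 00.
K' ⊕ ipad = c0 36 36 36; K' ⊕ opad = aa 5c 5c 5c.
Inner hash: sum = 192+54+54+54+88+89+23+1+11 = 566; mod 256 = 54 → 36.
Outer hash (recomputed tag): sum = 170+92+92+92+54 = 500; mod 256 = 244 → f4.
Recomputed tag = f4; claimed = f4 → match.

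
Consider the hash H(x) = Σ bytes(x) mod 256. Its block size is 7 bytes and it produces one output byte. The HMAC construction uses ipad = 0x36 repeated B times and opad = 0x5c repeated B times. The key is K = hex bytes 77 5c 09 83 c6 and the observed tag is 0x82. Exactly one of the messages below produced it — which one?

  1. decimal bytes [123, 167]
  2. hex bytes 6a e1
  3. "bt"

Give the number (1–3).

Key hex bytes 77 5c 09 83 c6 is 5 bytes ≤ B = 7; zero-pad to 7 bytes: K' = 77 5c 09 83 c6 00 00.
K' ⊕ ipad = 41 6a 3f b5 f0 36 36; K' ⊕ opad = 2b 00 55 df 9a 5c 5c.
m1: inner = H(41 6a 3f b5 f0 36 36 7b a7) = 1d; tag = H(2b 00 55 df 9a 5c 5c 1d) = ce
m2: inner = H(41 6a 3f b5 f0 36 36 6a e1) = 46; tag = H(2b 00 55 df 9a 5c 5c 46) = f7
m3: inner = H(41 6a 3f b5 f0 36 36 62 74) = d1; tag = H(2b 00 55 df 9a 5c 5c d1) = 82 ← matches

3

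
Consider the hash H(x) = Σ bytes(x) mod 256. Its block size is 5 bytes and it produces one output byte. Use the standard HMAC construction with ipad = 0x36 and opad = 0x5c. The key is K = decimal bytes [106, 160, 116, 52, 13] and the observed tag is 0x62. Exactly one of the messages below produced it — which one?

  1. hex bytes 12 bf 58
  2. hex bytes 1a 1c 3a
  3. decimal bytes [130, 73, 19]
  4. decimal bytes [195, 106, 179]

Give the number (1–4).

3

Key decimal bytes [106, 160, 116, 52, 13] = 6a a0 74 34 0d is exactly B = 5 bytes: K' = 6a a0 74 34 0d.
K' ⊕ ipad = 5c 96 42 02 3b; K' ⊕ opad = 36 fc 28 68 51.
m1: inner = H(5c 96 42 02 3b 12 bf 58) = 9a; tag = H(36 fc 28 68 51 9a) = ad
m2: inner = H(5c 96 42 02 3b 1a 1c 3a) = e1; tag = H(36 fc 28 68 51 e1) = f4
m3: inner = H(5c 96 42 02 3b 82 49 13) = 4f; tag = H(36 fc 28 68 51 4f) = 62 ← matches
m4: inner = H(5c 96 42 02 3b c3 6a b3) = 51; tag = H(36 fc 28 68 51 51) = 64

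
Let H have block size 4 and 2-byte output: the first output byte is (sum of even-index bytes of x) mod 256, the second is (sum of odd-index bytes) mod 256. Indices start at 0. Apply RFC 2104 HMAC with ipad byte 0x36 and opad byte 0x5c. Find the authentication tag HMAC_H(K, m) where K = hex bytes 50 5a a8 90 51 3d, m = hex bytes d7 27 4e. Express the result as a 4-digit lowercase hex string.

4b45

Key hex bytes 50 5a a8 90 51 3d is 6 bytes > B = 4, so hash it first: H(key) = 49 27, then zero-pad to 4 bytes: K' = 49 27 00 00.
K' ⊕ ipad = 7f 11 36 36.  K' ⊕ opad = 15 7b 5c 5c.
Inner input = (K'⊕ipad) ∥ m = 7f 11 36 36 ∥ d7 27 4e.
Inner hash: even-index sum = 474 mod 256 = 218; odd-index sum = 110 mod 256 = 110 → da 6e.
Outer input = (K'⊕opad) ∥ inner = 15 7b 5c 5c ∥ da 6e.
Outer hash (tag): even-index sum = 331 mod 256 = 75; odd-index sum = 325 mod 256 = 69 → 4b 45.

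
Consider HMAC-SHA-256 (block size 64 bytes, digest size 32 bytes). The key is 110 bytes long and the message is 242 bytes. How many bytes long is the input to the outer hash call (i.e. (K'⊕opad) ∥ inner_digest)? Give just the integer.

Key is 110 > 64 bytes, so it is hashed to 32 bytes then zero-padded to 64: |K'| = 64.
Outer input = (K'⊕opad) ∥ H(inner) → 64 + 32 = 96 bytes.

96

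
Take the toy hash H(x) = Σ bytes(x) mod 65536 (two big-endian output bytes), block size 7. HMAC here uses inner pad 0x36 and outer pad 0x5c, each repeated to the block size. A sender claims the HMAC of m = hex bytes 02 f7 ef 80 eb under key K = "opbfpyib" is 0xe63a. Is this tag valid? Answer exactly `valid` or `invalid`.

invalid

Key "opbfpyib" = 6f 70 62 66 70 79 69 62 is 8 bytes > B = 7, so hash it first: H(key) = 03 5b, then zero-pad to 7 bytes: K' = 03 5b 00 00 00 00 00.
K' ⊕ ipad = 35 6d 36 36 36 36 36; K' ⊕ opad = 5f 07 5c 5c 5c 5c 5c.
Inner hash: sum = 53+109+54+54+54+54+54+2+247+239+128+235 = 1283 → 05 03.
Outer hash (recomputed tag): sum = 95+7+92+92+92+92+92+5+3 = 570 → 02 3a.
Recomputed tag = 023a; claimed = e63a → mismatch.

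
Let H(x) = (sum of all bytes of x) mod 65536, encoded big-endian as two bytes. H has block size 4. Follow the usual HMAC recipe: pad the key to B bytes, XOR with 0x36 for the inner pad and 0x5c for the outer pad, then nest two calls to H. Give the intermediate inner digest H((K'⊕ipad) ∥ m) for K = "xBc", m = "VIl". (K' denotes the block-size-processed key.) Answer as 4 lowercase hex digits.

0258

Key "xBc" = 78 42 63 is 3 bytes ≤ B = 4; zero-pad to 4 bytes: K' = 78 42 63 00.
K' ⊕ ipad = 4e 74 55 36.
Inner input = 4e 74 55 36 ∥ 56 49 6c.
Inner hash: sum = 78+116+85+54+86+73+108 = 600 → 02 58.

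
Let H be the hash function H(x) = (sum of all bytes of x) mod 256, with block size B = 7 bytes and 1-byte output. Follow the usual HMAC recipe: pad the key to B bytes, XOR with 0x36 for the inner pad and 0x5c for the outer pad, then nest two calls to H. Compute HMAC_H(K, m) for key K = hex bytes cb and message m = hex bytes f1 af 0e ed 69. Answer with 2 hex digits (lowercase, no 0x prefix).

Key hex bytes cb is 1 byte ≤ B = 7; zero-pad to 7 bytes: K' = cb 00 00 00 00 00 00.
K' ⊕ ipad = fd 36 36 36 36 36 36.  K' ⊕ opad = 97 5c 5c 5c 5c 5c 5c.
Inner input = (K'⊕ipad) ∥ m = fd 36 36 36 36 36 36 ∥ f1 af 0e ed 69.
Inner hash: sum = 253+54+54+54+54+54+54+241+175+14+237+105 = 1349; mod 256 = 69 → 45.
Outer input = (K'⊕opad) ∥ inner = 97 5c 5c 5c 5c 5c 5c ∥ 45.
Outer hash (tag): sum = 151+92+92+92+92+92+92+69 = 772; mod 256 = 4 → 04.

04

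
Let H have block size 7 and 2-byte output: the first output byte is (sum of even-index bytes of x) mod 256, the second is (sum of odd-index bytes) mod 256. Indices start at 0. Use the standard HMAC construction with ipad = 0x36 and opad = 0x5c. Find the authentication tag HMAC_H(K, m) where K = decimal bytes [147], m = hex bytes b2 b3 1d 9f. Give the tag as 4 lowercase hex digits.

54ad

Key decimal bytes [147] = 93 is 1 byte ≤ B = 7; zero-pad to 7 bytes: K' = 93 00 00 00 00 00 00.
K' ⊕ ipad = a5 36 36 36 36 36 36.  K' ⊕ opad = cf 5c 5c 5c 5c 5c 5c.
Inner input = (K'⊕ipad) ∥ m = a5 36 36 36 36 36 36 ∥ b2 b3 1d 9f.
Inner hash: even-index sum = 665 mod 256 = 153; odd-index sum = 369 mod 256 = 113 → 99 71.
Outer input = (K'⊕opad) ∥ inner = cf 5c 5c 5c 5c 5c 5c ∥ 99 71.
Outer hash (tag): even-index sum = 596 mod 256 = 84; odd-index sum = 429 mod 256 = 173 → 54 ad.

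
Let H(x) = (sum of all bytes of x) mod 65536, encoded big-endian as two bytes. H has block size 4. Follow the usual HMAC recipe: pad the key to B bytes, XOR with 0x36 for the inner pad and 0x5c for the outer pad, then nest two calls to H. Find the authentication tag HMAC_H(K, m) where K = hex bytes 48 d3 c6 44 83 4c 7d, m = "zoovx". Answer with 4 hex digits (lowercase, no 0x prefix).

Key hex bytes 48 d3 c6 44 83 4c 7d is 7 bytes > B = 4, so hash it first: H(key) = 03 71, then zero-pad to 4 bytes: K' = 03 71 00 00.
K' ⊕ ipad = 35 47 36 36.  K' ⊕ opad = 5f 2d 5c 5c.
Inner input = (K'⊕ipad) ∥ m = 35 47 36 36 ∥ 7a 6f 6f 76 78.
Inner hash: sum = 53+71+54+54+122+111+111+118+120 = 814 → 03 2e.
Outer input = (K'⊕opad) ∥ inner = 5f 2d 5c 5c ∥ 03 2e.
Outer hash (tag): sum = 95+45+92+92+3+46 = 373 → 01 75.

0175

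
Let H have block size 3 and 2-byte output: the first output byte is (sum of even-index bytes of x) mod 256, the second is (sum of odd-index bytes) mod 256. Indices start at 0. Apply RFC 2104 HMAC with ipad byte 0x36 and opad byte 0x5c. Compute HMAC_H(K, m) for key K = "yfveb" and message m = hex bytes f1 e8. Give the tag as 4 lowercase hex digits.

571c

Key "yfveb" = 79 66 76 65 62 is 5 bytes > B = 3, so hash it first: H(key) = 51 cb, then zero-pad to 3 bytes: K' = 51 cb 00.
K' ⊕ ipad = 67 fd 36.  K' ⊕ opad = 0d 97 5c.
Inner input = (K'⊕ipad) ∥ m = 67 fd 36 ∥ f1 e8.
Inner hash: even-index sum = 389 mod 256 = 133; odd-index sum = 494 mod 256 = 238 → 85 ee.
Outer input = (K'⊕opad) ∥ inner = 0d 97 5c ∥ 85 ee.
Outer hash (tag): even-index sum = 343 mod 256 = 87; odd-index sum = 284 mod 256 = 28 → 57 1c.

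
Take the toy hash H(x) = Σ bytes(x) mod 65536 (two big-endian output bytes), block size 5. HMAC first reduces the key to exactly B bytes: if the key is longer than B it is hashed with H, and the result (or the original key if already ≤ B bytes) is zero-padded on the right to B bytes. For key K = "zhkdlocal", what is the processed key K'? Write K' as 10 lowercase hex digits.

03bc000000

|K| = 9 > B = 5, so first hash the key.
H(K): sum = 122+104+107+100+108+111+99+97+108 = 956 → 03 bc.
Zero-pad H(K) = 03 bc to 5 bytes: K' = 03 bc 00 00 00.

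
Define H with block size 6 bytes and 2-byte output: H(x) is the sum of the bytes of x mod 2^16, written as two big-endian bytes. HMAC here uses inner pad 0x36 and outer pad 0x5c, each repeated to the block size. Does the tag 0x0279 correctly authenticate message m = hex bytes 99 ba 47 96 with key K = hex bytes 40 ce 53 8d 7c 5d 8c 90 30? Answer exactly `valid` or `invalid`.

Key hex bytes 40 ce 53 8d 7c 5d 8c 90 30 is 9 bytes > B = 6, so hash it first: H(key) = 04 13, then zero-pad to 6 bytes: K' = 04 13 00 00 00 00.
K' ⊕ ipad = 32 25 36 36 36 36; K' ⊕ opad = 58 4f 5c 5c 5c 5c.
Inner hash: sum = 50+37+54+54+54+54+153+186+71+150 = 863 → 03 5f.
Outer hash (recomputed tag): sum = 88+79+92+92+92+92+3+95 = 633 → 02 79.
Recomputed tag = 0279; claimed = 0279 → match.

valid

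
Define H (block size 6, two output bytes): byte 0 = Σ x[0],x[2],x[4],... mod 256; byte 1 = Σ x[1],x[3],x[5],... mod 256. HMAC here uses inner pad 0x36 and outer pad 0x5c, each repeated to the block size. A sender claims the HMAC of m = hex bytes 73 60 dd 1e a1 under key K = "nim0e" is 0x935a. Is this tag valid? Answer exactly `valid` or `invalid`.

Key "nim0e" = 6e 69 6d 30 65 is 5 bytes ≤ B = 6; zero-pad to 6 bytes: K' = 6e 69 6d 30 65 00.
K' ⊕ ipad = 58 5f 5b 06 53 36; K' ⊕ opad = 32 35 31 6c 39 5c.
Inner hash: even-index sum = 759 mod 256 = 247; odd-index sum = 281 mod 256 = 25 → f7 19.
Outer hash (recomputed tag): even-index sum = 403 mod 256 = 147; odd-index sum = 278 mod 256 = 22 → 93 16.
Recomputed tag = 9316; claimed = 935a → mismatch.

invalid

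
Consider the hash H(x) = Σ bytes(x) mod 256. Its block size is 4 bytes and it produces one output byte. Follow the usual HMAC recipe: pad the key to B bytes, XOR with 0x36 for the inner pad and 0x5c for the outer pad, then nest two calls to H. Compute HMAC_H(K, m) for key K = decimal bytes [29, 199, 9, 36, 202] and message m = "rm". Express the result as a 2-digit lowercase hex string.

Key decimal bytes [29, 199, 9, 36, 202] = 1d c7 09 24 ca is 5 bytes > B = 4, so hash it first: H(key) = db, then zero-pad to 4 bytes: K' = db 00 00 00.
K' ⊕ ipad = ed 36 36 36.  K' ⊕ opad = 87 5c 5c 5c.
Inner input = (K'⊕ipad) ∥ m = ed 36 36 36 ∥ 72 6d.
Inner hash: sum = 237+54+54+54+114+109 = 622; mod 256 = 110 → 6e.
Outer input = (K'⊕opad) ∥ inner = 87 5c 5c 5c ∥ 6e.
Outer hash (tag): sum = 135+92+92+92+110 = 521; mod 256 = 9 → 09.

09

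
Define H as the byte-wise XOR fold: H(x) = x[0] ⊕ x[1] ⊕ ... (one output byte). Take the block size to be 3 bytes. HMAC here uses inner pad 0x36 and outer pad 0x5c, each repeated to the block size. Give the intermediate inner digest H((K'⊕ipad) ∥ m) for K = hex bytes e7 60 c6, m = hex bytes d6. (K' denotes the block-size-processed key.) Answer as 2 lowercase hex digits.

a1

Key hex bytes e7 60 c6 is exactly B = 3 bytes: K' = e7 60 c6.
K' ⊕ ipad = d1 56 f0.
Inner input = d1 56 f0 ∥ d6.
Inner hash: XOR d1⊕56⊕f0⊕d6 = a1.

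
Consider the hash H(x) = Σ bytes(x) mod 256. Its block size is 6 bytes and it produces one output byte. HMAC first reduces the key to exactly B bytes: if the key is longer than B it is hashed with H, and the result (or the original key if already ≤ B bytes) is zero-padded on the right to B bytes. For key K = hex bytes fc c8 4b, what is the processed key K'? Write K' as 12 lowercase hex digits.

fcc84b000000

Key hex bytes fc c8 4b is 3 bytes ≤ B = 6; zero-pad to 6 bytes: K' = fc c8 4b 00 00 00.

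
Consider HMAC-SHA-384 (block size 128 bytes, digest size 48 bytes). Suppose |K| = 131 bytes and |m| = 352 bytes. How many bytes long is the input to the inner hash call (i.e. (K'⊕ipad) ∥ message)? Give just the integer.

Key is 131 > 128 bytes, so it is hashed to 48 bytes then zero-padded to 128: |K'| = 128.
Inner input = (K'⊕ipad) ∥ m → 128 + 352 = 480 bytes.

480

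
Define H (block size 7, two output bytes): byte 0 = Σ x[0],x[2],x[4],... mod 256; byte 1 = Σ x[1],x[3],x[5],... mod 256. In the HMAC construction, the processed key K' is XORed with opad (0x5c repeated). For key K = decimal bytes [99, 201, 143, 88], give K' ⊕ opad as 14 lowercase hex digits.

3f95d3045c5c5c

Key decimal bytes [99, 201, 143, 88] = 63 c9 8f 58 is 4 bytes ≤ B = 7; zero-pad to 7 bytes: K' = 63 c9 8f 58 00 00 00.
XOR each byte with 0x5c: 63⊕5c=3f, c9⊕5c=95, 8f⊕5c=d3, 58⊕5c=04, 00⊕5c=5c, 00⊕5c=5c, 00⊕5c=5c.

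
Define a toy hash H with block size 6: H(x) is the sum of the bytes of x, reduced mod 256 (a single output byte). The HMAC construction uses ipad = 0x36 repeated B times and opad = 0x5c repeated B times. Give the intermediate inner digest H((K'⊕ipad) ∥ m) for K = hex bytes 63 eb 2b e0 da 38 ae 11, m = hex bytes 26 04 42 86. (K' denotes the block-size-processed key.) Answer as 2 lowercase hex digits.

1c

Key hex bytes 63 eb 2b e0 da 38 ae 11 is 8 bytes > B = 6, so hash it first: H(key) = 2a, then zero-pad to 6 bytes: K' = 2a 00 00 00 00 00.
K' ⊕ ipad = 1c 36 36 36 36 36.
Inner input = 1c 36 36 36 36 36 ∥ 26 04 42 86.
Inner hash: sum = 28+54+54+54+54+54+38+4+66+134 = 540; mod 256 = 28 → 1c.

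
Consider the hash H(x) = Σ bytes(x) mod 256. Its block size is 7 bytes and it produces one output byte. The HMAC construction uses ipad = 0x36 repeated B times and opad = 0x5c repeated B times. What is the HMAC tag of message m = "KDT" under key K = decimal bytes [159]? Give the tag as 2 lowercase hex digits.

Key decimal bytes [159] = 9f is 1 byte ≤ B = 7; zero-pad to 7 bytes: K' = 9f 00 00 00 00 00 00.
K' ⊕ ipad = a9 36 36 36 36 36 36.  K' ⊕ opad = c3 5c 5c 5c 5c 5c 5c.
Inner input = (K'⊕ipad) ∥ m = a9 36 36 36 36 36 36 ∥ 4b 44 54.
Inner hash: sum = 169+54+54+54+54+54+54+75+68+84 = 720; mod 256 = 208 → d0.
Outer input = (K'⊕opad) ∥ inner = c3 5c 5c 5c 5c 5c 5c ∥ d0.
Outer hash (tag): sum = 195+92+92+92+92+92+92+208 = 955; mod 256 = 187 → bb.

bb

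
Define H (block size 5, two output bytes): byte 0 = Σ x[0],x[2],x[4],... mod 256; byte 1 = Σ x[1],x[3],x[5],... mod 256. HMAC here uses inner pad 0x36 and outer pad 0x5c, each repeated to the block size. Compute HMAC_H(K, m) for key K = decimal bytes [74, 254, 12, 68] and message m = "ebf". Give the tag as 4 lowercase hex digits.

c708

Key decimal bytes [74, 254, 12, 68] = 4a fe 0c 44 is 4 bytes ≤ B = 5; zero-pad to 5 bytes: K' = 4a fe 0c 44 00.
K' ⊕ ipad = 7c c8 3a 72 36.  K' ⊕ opad = 16 a2 50 18 5c.
Inner input = (K'⊕ipad) ∥ m = 7c c8 3a 72 36 ∥ 65 62 66.
Inner hash: even-index sum = 334 mod 256 = 78; odd-index sum = 517 mod 256 = 5 → 4e 05.
Outer input = (K'⊕opad) ∥ inner = 16 a2 50 18 5c ∥ 4e 05.
Outer hash (tag): even-index sum = 199 mod 256 = 199; odd-index sum = 264 mod 256 = 8 → c7 08.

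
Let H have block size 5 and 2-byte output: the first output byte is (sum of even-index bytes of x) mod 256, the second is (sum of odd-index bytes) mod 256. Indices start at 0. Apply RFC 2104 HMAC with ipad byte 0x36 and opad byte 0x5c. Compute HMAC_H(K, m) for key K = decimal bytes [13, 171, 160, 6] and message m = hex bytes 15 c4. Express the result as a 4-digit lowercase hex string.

8b1c

Key decimal bytes [13, 171, 160, 6] = 0d ab a0 06 is 4 bytes ≤ B = 5; zero-pad to 5 bytes: K' = 0d ab a0 06 00.
K' ⊕ ipad = 3b 9d 96 30 36.  K' ⊕ opad = 51 f7 fc 5a 5c.
Inner input = (K'⊕ipad) ∥ m = 3b 9d 96 30 36 ∥ 15 c4.
Inner hash: even-index sum = 459 mod 256 = 203; odd-index sum = 226 mod 256 = 226 → cb e2.
Outer input = (K'⊕opad) ∥ inner = 51 f7 fc 5a 5c ∥ cb e2.
Outer hash (tag): even-index sum = 651 mod 256 = 139; odd-index sum = 540 mod 256 = 28 → 8b 1c.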